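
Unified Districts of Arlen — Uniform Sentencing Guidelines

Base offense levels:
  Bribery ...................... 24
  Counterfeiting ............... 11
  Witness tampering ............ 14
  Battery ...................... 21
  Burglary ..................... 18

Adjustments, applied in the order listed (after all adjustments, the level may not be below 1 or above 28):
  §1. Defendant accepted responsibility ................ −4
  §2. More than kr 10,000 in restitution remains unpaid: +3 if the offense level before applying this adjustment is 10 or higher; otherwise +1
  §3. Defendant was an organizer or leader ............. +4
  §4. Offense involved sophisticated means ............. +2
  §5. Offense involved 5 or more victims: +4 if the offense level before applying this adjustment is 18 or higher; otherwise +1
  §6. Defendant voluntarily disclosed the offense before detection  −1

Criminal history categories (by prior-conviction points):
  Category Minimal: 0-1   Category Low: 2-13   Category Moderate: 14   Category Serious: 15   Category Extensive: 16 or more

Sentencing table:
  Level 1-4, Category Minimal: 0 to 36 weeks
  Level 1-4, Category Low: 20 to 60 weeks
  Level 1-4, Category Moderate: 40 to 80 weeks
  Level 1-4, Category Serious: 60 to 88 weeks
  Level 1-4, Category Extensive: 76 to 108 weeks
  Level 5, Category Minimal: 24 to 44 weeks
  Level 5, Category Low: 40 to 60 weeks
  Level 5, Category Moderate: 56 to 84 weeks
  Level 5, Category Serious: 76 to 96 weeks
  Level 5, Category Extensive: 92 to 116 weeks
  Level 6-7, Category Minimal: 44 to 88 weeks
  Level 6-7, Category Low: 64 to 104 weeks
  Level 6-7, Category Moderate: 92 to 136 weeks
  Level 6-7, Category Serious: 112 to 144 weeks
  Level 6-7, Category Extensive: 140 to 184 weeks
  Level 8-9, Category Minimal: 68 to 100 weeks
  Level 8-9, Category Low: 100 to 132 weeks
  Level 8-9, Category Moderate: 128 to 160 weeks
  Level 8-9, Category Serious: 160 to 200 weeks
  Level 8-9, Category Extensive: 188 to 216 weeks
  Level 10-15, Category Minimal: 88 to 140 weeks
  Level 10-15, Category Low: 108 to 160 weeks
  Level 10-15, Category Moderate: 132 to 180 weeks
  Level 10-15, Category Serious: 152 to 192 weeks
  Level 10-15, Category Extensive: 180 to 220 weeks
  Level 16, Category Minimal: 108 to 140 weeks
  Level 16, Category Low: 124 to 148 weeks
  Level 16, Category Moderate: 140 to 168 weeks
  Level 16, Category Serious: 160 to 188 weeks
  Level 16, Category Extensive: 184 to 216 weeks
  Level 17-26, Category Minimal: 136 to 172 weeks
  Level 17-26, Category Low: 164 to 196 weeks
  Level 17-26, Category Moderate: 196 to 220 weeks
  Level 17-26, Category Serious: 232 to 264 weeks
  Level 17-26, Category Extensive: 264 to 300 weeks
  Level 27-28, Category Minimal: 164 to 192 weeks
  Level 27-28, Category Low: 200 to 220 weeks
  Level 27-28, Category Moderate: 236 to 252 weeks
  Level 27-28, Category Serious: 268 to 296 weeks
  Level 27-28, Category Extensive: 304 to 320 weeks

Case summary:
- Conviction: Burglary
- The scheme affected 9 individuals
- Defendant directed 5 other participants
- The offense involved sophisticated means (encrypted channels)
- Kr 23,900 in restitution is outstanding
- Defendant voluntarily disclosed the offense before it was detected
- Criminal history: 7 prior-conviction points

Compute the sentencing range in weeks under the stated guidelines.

Base offense level for burglary: 18.
§1 does not apply.
§2 applies (level before this adjustment is 18 ≥ 10, so +3): 18 + 3 = 21.
§3 applies: 21 + 4 = 25.
§4 applies: 25 + 2 = 27.
§5 applies (level before this adjustment is 27 ≥ 18, so +4): 27 + 4 = 31.
§6 applies: 31 − 1 = 30.
Level 30 exceeds the maximum of 28; capped at 28.
Final offense level: 28.
Criminal history: 7 prior points → Category Low (2-13).
Level 28 falls in the 27-28 band.
Grid: Level 27-28 × Category Low = 200-220 weeks.

200-220 weeks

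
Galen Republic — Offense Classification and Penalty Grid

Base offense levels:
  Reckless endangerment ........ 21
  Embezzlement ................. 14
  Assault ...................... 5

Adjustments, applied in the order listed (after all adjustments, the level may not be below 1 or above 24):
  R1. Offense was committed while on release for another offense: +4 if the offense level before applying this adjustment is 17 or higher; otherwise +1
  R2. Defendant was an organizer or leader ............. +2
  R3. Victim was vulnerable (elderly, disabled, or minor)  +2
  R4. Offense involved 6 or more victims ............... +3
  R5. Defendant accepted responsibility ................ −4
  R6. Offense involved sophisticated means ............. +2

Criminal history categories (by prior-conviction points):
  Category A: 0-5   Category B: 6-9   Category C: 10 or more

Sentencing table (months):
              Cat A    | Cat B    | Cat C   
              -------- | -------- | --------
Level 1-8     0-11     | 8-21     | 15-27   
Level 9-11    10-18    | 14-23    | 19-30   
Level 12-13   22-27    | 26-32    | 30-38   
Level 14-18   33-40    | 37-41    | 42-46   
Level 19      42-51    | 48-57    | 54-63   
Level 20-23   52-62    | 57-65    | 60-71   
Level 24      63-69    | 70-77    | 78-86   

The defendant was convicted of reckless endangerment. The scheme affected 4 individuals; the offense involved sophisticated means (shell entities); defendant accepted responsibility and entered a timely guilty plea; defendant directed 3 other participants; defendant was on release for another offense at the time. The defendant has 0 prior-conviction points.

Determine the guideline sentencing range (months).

Base offense level for reckless endangerment: 21.
R1 applies (level before this adjustment is 21 ≥ 17, so +4): 21 + 4 = 25.
R2 applies: 25 + 2 = 27.
R3 does not apply.
R5 applies: 27 − 4 = 23.
R6 applies: 23 + 2 = 25.
Level 25 exceeds the maximum of 24; capped at 24.
Final offense level: 24.
Criminal history: 0 prior points → Category A (0-5).
Level 24 falls in the 24 band.
Grid: Level 24 × Category A = 63-69 months.

63-69 months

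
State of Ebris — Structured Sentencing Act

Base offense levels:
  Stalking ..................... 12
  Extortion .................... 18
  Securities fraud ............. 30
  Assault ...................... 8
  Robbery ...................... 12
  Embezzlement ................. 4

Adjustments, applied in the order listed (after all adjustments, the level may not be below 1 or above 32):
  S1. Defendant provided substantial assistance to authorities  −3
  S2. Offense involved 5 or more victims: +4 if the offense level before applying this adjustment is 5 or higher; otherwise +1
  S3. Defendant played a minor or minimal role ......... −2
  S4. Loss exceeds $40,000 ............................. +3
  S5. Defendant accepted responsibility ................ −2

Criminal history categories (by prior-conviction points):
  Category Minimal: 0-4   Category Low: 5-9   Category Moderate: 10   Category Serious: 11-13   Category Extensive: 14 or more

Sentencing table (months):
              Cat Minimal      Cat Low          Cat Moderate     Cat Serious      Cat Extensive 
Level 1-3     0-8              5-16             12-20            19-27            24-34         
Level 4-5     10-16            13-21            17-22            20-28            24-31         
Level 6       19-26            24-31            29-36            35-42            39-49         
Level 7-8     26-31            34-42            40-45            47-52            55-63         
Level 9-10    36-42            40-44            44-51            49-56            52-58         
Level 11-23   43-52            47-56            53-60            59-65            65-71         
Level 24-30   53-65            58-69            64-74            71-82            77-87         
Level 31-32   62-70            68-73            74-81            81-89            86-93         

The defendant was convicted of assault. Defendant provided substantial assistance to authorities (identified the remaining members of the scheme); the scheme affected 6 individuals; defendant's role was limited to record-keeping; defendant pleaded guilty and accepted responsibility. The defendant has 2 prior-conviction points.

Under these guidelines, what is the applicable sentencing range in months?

Base offense level for assault: 8.
S1 applies: 8 − 3 = 5.
S2 applies (level before this adjustment is 5 ≥ 5, so +4): 5 + 4 = 9.
S3 applies: 9 − 2 = 7.
S4 does not apply.
S5 applies: 7 − 2 = 5.
Final offense level: 5.
Criminal history: 2 prior points → Category Minimal (0-4).
Level 5 falls in the 4-5 band.
Grid: Level 4-5 × Category Minimal = 10-16 months.

10-16 months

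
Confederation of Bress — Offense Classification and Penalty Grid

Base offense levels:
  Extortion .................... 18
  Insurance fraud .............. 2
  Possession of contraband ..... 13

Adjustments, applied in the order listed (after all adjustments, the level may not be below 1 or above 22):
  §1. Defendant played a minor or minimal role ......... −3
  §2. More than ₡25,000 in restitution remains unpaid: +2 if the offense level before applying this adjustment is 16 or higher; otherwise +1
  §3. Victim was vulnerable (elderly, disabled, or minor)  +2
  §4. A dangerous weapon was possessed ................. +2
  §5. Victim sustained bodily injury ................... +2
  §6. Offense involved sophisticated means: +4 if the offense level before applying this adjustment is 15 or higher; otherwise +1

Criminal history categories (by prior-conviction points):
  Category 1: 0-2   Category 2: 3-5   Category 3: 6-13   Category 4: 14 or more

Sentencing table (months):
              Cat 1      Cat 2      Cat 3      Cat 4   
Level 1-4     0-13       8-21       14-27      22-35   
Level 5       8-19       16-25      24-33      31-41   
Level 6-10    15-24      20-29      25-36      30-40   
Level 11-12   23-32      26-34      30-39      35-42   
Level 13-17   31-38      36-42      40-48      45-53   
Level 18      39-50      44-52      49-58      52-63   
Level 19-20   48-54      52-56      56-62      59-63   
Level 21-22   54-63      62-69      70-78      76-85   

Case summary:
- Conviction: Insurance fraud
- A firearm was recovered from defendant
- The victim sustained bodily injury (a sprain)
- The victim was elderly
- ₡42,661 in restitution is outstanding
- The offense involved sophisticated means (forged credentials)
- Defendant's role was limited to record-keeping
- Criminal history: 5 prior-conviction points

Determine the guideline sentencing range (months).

20-29 months

Base offense level for insurance fraud: 2.
§1 applies: 2 − 3 = -1.
§2 applies (level before this adjustment is -1 < 16, so +1): -1 + 1 = 0.
§3 applies: 0 + 2 = 2.
§4 applies: 2 + 2 = 4.
§5 applies: 4 + 2 = 6.
§6 applies (level before this adjustment is 6 < 15, so +1): 6 + 1 = 7.
Final offense level: 7.
Criminal history: 5 prior points → Category 2 (3-5).
Level 7 falls in the 6-10 band.
Grid: Level 6-10 × Category 2 = 20-29 months.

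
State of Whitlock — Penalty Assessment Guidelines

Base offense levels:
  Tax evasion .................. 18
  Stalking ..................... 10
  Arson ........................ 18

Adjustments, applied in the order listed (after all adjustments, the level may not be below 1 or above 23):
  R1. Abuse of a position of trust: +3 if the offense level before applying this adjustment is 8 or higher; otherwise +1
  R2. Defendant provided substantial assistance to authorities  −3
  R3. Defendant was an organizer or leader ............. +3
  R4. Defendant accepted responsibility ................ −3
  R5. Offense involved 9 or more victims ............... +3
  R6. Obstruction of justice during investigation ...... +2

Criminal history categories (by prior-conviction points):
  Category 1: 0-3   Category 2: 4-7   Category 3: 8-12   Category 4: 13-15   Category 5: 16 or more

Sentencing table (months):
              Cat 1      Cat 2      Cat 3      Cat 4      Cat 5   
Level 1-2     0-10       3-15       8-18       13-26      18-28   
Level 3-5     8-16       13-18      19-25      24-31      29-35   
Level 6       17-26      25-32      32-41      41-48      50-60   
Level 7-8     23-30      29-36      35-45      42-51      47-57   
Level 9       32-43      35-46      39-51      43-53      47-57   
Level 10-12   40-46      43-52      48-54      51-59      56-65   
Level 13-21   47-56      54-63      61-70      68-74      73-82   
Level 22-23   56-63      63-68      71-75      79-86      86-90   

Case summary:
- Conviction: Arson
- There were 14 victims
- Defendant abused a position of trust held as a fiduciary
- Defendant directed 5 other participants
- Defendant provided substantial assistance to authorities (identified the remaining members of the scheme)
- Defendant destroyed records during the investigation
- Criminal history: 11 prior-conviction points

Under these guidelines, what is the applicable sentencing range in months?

71-75 months

Base offense level for arson: 18.
R1 applies (level before this adjustment is 18 ≥ 8, so +3): 18 + 3 = 21.
R2 applies: 21 − 3 = 18.
R3 applies: 18 + 3 = 21.
R5 applies: 21 + 3 = 24.
R6 applies: 24 + 2 = 26.
Level 26 exceeds the maximum of 23; capped at 23.
Final offense level: 23.
Criminal history: 11 prior points → Category 3 (8-12).
Level 23 falls in the 22-23 band.
Grid: Level 22-23 × Category 3 = 71-75 months.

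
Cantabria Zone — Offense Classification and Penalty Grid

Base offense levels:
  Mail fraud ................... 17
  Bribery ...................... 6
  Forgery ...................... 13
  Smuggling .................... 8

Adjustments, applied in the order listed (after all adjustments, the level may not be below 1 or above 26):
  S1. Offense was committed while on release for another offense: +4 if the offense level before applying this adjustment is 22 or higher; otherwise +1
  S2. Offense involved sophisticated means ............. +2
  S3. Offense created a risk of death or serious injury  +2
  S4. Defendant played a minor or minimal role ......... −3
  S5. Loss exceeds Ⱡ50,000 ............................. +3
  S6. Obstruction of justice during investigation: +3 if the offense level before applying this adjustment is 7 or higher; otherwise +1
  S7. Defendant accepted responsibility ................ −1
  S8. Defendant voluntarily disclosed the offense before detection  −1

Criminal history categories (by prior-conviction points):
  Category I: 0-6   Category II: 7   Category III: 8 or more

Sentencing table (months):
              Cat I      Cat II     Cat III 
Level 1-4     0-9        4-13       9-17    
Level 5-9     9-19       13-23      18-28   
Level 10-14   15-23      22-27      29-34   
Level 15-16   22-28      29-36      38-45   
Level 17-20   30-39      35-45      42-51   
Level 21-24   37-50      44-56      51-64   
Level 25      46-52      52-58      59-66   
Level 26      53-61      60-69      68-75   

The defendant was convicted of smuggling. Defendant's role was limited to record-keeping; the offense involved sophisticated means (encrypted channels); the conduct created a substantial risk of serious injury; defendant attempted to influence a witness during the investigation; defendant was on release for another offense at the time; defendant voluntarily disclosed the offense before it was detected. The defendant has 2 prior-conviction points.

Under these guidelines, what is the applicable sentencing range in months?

15-23 months

Base offense level for smuggling: 8.
S1 applies (level before this adjustment is 8 < 22, so +1): 8 + 1 = 9.
S2 applies: 9 + 2 = 11.
S3 applies: 11 + 2 = 13.
S4 applies: 13 − 3 = 10.
S5 does not apply.
S6 applies (level before this adjustment is 10 ≥ 7, so +3): 10 + 3 = 13.
S7 does not apply.
S8 applies: 13 − 1 = 12.
Final offense level: 12.
Criminal history: 2 prior points → Category I (0-6).
Level 12 falls in the 10-14 band.
Grid: Level 10-14 × Category I = 15-23 months.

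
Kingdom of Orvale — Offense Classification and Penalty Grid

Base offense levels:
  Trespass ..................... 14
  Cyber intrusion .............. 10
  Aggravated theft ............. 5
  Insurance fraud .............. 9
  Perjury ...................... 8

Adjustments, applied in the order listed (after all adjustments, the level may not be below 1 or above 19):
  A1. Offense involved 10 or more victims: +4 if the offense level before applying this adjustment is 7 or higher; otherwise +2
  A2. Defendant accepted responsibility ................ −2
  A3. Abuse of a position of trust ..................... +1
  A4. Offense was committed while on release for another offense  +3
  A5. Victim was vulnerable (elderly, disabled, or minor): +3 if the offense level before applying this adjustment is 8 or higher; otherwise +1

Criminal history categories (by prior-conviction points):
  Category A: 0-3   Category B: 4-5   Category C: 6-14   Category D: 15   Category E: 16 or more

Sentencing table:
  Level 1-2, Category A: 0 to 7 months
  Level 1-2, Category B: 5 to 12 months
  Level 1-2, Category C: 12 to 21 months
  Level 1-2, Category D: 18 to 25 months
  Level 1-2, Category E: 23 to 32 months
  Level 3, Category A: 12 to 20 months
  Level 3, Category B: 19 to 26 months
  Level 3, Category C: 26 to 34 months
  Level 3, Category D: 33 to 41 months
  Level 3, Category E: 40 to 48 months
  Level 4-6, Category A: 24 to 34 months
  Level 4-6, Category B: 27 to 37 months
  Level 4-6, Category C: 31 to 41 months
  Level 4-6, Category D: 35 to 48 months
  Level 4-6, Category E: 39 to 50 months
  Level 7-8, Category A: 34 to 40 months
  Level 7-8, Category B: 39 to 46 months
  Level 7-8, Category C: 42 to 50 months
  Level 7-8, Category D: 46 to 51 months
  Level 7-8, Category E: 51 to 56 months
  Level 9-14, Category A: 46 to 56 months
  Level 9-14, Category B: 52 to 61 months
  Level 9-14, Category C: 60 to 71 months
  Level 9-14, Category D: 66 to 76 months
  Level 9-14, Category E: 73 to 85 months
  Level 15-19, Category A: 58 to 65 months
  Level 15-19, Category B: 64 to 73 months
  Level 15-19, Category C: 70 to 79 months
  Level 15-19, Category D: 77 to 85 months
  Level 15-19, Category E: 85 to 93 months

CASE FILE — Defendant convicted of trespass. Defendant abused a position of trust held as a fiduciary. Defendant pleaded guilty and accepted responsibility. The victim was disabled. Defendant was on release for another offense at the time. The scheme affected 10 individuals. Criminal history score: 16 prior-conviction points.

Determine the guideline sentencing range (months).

85-93 months

Base offense level for trespass: 14.
A1 applies (level before this adjustment is 14 ≥ 7, so +4): 14 + 4 = 18.
A2 applies: 18 − 2 = 16.
A3 applies: 16 + 1 = 17.
A4 applies: 17 + 3 = 20.
A5 applies (level before this adjustment is 20 ≥ 8, so +3): 20 + 3 = 23.
Level 23 exceeds the maximum of 19; capped at 19.
Final offense level: 19.
Criminal history: 16 prior points → Category E (16+).
Level 19 falls in the 15-19 band.
Grid: Level 15-19 × Category E = 85-93 months.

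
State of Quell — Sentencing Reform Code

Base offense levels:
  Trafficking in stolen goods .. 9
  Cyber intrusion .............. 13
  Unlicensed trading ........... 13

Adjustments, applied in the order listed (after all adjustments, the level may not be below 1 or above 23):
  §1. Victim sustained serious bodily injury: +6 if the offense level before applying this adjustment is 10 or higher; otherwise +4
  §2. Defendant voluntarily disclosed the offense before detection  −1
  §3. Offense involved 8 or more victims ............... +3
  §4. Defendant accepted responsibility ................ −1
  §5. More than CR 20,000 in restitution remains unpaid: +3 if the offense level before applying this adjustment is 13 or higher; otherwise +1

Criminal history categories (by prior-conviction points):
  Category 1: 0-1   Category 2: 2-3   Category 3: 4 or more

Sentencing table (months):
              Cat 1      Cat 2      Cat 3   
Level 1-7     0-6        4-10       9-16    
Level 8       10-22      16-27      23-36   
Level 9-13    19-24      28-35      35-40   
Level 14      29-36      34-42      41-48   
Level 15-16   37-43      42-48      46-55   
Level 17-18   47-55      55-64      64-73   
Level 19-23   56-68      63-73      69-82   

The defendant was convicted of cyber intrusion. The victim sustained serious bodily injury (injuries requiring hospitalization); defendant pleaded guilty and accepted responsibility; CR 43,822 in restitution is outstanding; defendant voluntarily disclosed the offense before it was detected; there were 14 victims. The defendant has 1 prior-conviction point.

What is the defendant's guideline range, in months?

56-68 months

Base offense level for cyber intrusion: 13.
§1 applies (level before this adjustment is 13 ≥ 10, so +6): 13 + 6 = 19.
§2 applies: 19 − 1 = 18.
§3 applies: 18 + 3 = 21.
§4 applies: 21 − 1 = 20.
§5 applies (level before this adjustment is 20 ≥ 13, so +3): 20 + 3 = 23.
Final offense level: 23.
Criminal history: 1 prior point → Category 1 (0-1).
Level 23 falls in the 19-23 band.
Grid: Level 19-23 × Category 1 = 56-68 months.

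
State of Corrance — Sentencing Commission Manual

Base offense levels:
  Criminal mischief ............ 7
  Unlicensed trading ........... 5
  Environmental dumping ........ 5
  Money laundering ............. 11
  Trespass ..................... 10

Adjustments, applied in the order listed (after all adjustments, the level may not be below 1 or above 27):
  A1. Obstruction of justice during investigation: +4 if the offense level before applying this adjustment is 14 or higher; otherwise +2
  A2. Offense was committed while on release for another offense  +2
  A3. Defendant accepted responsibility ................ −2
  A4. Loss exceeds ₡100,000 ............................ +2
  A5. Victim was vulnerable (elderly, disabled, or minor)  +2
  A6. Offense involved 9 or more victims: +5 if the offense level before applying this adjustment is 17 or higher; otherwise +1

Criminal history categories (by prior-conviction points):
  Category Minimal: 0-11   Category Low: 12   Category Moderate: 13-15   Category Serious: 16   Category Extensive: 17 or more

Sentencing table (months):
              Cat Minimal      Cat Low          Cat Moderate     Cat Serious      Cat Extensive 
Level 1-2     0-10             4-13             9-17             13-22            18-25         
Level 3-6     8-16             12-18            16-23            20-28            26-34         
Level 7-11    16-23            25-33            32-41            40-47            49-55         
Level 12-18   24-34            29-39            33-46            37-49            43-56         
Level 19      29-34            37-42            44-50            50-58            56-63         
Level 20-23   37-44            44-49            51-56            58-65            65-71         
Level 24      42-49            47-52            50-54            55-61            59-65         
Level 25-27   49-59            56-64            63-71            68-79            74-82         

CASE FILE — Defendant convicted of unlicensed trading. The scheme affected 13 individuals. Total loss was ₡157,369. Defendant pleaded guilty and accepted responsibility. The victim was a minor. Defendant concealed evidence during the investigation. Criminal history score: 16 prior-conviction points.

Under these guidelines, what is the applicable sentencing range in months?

40-47 months

Base offense level for unlicensed trading: 5.
A1 applies (level before this adjustment is 5 < 14, so +2): 5 + 2 = 7.
A3 applies: 7 − 2 = 5.
A4 applies: 5 + 2 = 7.
A5 applies: 7 + 2 = 9.
A6 applies (level before this adjustment is 9 < 17, so +1): 9 + 1 = 10.
Final offense level: 10.
Criminal history: 16 prior points → Category Serious (16).
Level 10 falls in the 7-11 band.
Grid: Level 7-11 × Category Serious = 40-47 months.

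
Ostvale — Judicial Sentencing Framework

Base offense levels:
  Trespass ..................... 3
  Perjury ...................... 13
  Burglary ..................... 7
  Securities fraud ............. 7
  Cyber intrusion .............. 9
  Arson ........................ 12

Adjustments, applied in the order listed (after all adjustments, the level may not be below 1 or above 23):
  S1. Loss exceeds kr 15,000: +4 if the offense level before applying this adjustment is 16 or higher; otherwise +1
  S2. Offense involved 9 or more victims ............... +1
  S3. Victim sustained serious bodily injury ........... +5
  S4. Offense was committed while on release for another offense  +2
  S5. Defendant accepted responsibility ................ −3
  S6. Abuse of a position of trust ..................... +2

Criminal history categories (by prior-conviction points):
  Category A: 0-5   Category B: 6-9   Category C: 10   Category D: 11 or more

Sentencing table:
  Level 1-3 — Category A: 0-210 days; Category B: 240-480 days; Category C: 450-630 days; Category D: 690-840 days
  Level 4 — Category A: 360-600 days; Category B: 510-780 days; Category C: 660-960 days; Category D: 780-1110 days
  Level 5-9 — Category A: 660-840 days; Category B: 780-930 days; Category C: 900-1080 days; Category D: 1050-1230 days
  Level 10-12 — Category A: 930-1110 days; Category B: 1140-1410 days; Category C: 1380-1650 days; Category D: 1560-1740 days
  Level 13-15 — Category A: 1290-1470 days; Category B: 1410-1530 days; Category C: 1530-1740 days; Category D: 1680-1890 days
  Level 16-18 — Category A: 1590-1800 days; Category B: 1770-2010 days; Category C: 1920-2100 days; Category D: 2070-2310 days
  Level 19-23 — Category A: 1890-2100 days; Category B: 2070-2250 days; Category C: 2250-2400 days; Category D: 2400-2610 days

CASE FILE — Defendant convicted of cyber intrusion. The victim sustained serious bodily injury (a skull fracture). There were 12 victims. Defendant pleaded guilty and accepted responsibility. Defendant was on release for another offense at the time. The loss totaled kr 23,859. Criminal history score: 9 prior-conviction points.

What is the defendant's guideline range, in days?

Base offense level for cyber intrusion: 9.
S1 applies (level before this adjustment is 9 < 16, so +1): 9 + 1 = 10.
S2 applies: 10 + 1 = 11.
S3 applies: 11 + 5 = 16.
S4 applies: 16 + 2 = 18.
S5 applies: 18 − 3 = 15.
S6 does not apply.
Final offense level: 15.
Criminal history: 9 prior points → Category B (6-9).
Level 15 falls in the 13-15 band.
Grid: Level 13-15 × Category B = 1410-1530 days.

1410-1530 days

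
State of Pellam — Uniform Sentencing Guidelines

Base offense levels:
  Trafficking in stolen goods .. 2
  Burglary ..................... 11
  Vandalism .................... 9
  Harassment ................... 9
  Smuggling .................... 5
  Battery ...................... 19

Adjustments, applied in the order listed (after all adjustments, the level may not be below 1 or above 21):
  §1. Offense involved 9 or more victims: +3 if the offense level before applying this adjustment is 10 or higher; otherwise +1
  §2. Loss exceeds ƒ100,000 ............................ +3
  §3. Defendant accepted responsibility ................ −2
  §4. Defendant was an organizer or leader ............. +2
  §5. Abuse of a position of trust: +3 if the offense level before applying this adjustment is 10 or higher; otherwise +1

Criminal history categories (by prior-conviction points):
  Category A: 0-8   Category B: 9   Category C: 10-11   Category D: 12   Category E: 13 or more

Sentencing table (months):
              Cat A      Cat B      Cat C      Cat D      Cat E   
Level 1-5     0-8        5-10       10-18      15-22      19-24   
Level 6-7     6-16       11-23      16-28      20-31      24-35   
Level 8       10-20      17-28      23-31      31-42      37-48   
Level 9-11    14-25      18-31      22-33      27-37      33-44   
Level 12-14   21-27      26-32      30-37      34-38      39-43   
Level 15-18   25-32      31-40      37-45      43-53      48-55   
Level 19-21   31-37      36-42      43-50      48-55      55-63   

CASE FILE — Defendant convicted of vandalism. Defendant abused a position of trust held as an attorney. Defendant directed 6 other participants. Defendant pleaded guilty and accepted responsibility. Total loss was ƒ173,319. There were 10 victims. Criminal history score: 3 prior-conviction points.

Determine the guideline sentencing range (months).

25-32 months

Base offense level for vandalism: 9.
§1 applies (level before this adjustment is 9 < 10, so +1): 9 + 1 = 10.
§2 applies: 10 + 3 = 13.
§3 applies: 13 − 2 = 11.
§4 applies: 11 + 2 = 13.
§5 applies (level before this adjustment is 13 ≥ 10, so +3): 13 + 3 = 16.
Final offense level: 16.
Criminal history: 3 prior points → Category A (0-8).
Level 16 falls in the 15-18 band.
Grid: Level 15-18 × Category A = 25-32 months.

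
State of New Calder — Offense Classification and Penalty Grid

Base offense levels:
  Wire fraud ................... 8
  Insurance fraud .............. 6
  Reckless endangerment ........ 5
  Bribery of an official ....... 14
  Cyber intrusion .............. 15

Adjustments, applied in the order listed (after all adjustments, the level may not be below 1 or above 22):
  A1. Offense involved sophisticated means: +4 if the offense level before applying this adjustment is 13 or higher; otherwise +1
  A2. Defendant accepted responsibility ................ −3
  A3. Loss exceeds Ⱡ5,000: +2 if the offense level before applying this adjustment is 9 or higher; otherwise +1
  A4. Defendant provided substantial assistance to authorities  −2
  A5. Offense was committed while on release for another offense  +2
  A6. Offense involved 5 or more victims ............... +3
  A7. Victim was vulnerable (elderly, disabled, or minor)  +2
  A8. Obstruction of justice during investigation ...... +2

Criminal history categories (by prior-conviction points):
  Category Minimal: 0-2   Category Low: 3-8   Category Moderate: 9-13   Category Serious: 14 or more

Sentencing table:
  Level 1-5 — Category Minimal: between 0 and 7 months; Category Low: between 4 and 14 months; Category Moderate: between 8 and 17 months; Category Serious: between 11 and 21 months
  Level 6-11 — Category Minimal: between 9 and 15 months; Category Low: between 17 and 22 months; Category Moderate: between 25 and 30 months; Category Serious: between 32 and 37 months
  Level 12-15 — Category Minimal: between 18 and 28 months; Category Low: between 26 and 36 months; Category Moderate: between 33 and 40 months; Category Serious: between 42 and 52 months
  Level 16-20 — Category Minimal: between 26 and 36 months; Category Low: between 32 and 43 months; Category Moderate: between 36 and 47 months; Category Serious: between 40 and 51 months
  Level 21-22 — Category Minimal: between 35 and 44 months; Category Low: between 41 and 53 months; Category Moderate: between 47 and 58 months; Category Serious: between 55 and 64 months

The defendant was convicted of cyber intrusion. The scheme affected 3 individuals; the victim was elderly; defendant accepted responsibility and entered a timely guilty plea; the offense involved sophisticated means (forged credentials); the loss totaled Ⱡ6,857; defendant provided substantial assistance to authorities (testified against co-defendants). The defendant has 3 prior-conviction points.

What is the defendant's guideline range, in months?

Base offense level for cyber intrusion: 15.
A1 applies (level before this adjustment is 15 ≥ 13, so +4): 15 + 4 = 19.
A2 applies: 19 − 3 = 16.
A3 applies (level before this adjustment is 16 ≥ 9, so +2): 16 + 2 = 18.
A4 applies: 18 − 2 = 16.
A7 applies: 16 + 2 = 18.
A8 does not apply.
Final offense level: 18.
Criminal history: 3 prior points → Category Low (3-8).
Level 18 falls in the 16-20 band.
Grid: Level 16-20 × Category Low = 32-43 months.

32-43 months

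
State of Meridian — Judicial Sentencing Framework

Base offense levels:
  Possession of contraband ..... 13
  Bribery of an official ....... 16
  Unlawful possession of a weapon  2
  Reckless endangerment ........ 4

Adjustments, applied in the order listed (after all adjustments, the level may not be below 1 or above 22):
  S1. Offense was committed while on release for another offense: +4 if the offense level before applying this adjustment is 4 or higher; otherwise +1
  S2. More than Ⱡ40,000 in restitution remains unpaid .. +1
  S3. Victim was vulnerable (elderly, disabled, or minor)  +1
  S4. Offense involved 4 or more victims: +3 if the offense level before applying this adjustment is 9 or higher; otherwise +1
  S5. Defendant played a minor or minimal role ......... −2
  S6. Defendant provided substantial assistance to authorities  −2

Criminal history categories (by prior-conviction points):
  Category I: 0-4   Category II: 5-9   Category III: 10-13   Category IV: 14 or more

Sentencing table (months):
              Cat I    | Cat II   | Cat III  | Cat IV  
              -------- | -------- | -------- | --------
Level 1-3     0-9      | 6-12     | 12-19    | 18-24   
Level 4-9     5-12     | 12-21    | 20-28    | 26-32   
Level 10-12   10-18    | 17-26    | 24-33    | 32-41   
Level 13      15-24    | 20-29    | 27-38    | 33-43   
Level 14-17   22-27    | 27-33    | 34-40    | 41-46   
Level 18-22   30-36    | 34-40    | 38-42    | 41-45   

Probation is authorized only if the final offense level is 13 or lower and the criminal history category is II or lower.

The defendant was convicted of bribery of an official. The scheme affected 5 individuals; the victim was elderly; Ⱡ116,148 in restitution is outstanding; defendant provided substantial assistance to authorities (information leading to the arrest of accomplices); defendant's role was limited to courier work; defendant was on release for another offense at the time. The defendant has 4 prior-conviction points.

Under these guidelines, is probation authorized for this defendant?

No

Base offense level for bribery of an official: 16.
S1 applies (level before this adjustment is 16 ≥ 4, so +4): 16 + 4 = 20.
S2 applies: 20 + 1 = 21.
S3 applies: 21 + 1 = 22.
S4 applies (level before this adjustment is 22 ≥ 9, so +3): 22 + 3 = 25.
S5 applies: 25 − 2 = 23.
S6 applies: 23 − 2 = 21.
Final offense level: 21.
Criminal history: 4 prior points → Category I (0-4).
Level 21 falls in the 18-22 band.
Grid: Level 18-22 × Category I = 30-36 months.
Probation check: level 21 > 13 and category I ≤ II → not eligible.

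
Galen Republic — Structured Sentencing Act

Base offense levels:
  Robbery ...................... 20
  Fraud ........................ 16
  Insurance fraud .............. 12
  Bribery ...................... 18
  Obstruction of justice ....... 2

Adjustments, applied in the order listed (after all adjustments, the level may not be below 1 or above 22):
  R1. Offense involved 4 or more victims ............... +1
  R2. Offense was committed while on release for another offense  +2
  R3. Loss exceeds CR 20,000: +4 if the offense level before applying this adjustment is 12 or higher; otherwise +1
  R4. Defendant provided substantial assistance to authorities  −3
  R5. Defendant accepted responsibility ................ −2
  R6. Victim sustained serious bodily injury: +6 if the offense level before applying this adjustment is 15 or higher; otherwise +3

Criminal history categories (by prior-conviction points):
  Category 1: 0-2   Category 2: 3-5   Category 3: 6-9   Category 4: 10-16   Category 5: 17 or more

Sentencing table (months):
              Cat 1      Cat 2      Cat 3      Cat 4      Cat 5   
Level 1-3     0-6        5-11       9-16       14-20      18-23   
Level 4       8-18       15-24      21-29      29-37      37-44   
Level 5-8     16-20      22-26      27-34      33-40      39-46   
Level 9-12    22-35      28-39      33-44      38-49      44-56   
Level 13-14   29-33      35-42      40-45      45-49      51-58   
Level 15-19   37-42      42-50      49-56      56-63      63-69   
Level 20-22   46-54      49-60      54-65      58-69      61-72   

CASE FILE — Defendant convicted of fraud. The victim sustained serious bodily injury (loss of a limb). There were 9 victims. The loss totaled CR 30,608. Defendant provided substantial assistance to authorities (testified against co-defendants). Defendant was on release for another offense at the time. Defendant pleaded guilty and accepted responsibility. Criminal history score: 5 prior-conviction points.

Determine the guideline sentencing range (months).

49-60 months

Base offense level for fraud: 16.
R1 applies: 16 + 1 = 17.
R2 applies: 17 + 2 = 19.
R3 applies (level before this adjustment is 19 ≥ 12, so +4): 19 + 4 = 23.
R4 applies: 23 − 3 = 20.
R5 applies: 20 − 2 = 18.
R6 applies (level before this adjustment is 18 ≥ 15, so +6): 18 + 6 = 24.
Level 24 exceeds the maximum of 22; capped at 22.
Final offense level: 22.
Criminal history: 5 prior points → Category 2 (3-5).
Level 22 falls in the 20-22 band.
Grid: Level 20-22 × Category 2 = 49-60 months.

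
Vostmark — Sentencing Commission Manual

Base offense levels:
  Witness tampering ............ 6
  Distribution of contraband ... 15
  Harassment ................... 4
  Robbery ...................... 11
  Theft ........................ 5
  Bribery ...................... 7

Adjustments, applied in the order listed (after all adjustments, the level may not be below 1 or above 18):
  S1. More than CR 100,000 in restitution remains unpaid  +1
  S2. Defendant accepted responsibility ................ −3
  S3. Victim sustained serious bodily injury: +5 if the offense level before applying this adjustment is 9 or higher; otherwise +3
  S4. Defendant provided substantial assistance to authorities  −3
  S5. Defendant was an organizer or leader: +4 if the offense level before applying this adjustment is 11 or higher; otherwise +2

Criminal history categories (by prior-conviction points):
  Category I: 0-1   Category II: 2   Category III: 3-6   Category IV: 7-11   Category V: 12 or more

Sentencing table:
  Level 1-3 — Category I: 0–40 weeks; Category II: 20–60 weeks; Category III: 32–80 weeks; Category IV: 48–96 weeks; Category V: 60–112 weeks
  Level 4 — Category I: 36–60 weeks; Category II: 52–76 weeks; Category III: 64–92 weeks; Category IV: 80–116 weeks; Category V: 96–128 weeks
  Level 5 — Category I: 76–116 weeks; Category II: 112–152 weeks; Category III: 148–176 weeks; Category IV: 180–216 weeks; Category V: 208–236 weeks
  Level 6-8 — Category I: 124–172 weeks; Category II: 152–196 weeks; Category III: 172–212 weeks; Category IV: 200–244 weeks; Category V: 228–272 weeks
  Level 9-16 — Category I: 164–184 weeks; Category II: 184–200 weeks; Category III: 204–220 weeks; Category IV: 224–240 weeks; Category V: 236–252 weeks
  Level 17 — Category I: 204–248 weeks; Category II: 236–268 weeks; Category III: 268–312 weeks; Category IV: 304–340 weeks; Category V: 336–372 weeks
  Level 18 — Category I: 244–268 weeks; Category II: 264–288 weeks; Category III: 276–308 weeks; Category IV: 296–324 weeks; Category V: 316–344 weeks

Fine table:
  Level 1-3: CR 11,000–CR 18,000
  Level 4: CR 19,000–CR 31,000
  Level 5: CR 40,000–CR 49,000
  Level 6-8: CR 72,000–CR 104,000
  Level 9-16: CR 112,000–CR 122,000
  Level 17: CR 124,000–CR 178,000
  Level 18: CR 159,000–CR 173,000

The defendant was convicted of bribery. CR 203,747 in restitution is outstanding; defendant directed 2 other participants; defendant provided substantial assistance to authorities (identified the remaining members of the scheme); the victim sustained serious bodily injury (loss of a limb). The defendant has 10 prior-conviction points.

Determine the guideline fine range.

CR 112,000–CR 122,000

Base offense level for bribery: 7.
S1 applies: 7 + 1 = 8.
S2 does not apply.
S3 applies (level before this adjustment is 8 < 9, so +3): 8 + 3 = 11.
S4 applies: 11 − 3 = 8.
S5 applies (level before this adjustment is 8 < 11, so +2): 8 + 2 = 10.
Final offense level: 10.
Level 10 falls in the 9-16 band.
Fine table: Level 9-16 → CR 112,000–CR 122,000.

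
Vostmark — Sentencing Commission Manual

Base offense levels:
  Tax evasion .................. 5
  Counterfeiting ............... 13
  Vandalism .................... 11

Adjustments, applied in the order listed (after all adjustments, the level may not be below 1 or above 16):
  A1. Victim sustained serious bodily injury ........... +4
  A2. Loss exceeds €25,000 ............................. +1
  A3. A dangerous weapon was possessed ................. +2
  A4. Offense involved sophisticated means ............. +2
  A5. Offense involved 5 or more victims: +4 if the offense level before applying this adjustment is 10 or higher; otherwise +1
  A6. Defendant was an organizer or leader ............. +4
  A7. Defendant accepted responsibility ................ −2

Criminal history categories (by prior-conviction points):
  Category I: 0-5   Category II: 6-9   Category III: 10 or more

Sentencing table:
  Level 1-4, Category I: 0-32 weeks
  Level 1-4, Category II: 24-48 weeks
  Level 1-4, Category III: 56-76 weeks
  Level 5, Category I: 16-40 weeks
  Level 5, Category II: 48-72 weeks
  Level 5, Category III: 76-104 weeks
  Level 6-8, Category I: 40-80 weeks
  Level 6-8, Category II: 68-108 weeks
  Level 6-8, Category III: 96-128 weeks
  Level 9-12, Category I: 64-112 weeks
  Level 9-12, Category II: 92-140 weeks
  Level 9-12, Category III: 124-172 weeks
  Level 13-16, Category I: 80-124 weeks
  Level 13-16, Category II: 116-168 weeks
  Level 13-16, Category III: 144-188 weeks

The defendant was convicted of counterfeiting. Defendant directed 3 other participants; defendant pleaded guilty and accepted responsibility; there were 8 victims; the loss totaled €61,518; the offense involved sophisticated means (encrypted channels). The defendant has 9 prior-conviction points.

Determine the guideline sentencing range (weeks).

Base offense level for counterfeiting: 13.
A1 does not apply.
A2 applies: 13 + 1 = 14.
A4 applies: 14 + 2 = 16.
A5 applies (level before this adjustment is 16 ≥ 10, so +4): 16 + 4 = 20.
A6 applies: 20 + 4 = 24.
A7 applies: 24 − 2 = 22.
Level 22 exceeds the maximum of 16; capped at 16.
Final offense level: 16.
Criminal history: 9 prior points → Category II (6-9).
Level 16 falls in the 13-16 band.
Grid: Level 13-16 × Category II = 116-168 weeks.

116-168 weeks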